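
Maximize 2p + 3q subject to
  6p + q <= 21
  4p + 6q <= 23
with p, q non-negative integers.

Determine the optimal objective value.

The continuous relaxation peaks at (0, 3.83) with value 11.50; rounding to a feasible lattice point costs some objective.
(p,q)=(1,3): 6·1+1·3=9≤21, 4·1+6·3=22≤23, objective 11.
(p,q)=(2,2): 6·2+1·2=14≤21, 4·2+6·2=20≤23, objective 10.
(p,q)=(0,3): 6·0+1·3=3≤21, 4·0+6·3=18≤23, objective 9.
(p,q)=(1,2): 6·1+1·2=8≤21, 4·1+6·2=16≤23, objective 8.
The best lattice point is (1,3), giving 11.

11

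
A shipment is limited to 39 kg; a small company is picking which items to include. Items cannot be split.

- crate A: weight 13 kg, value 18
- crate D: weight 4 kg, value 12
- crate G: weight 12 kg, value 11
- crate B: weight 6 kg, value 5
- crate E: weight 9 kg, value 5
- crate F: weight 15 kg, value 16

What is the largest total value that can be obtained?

This is a 0-1 knapsack instance.
Take crate A, crate D, crate B, and crate F: weight 13 + 4 + 6 + 15 = 38 ≤ 39, value 18 + 12 + 5 + 16 = 51.
No other feasible combination does better.

51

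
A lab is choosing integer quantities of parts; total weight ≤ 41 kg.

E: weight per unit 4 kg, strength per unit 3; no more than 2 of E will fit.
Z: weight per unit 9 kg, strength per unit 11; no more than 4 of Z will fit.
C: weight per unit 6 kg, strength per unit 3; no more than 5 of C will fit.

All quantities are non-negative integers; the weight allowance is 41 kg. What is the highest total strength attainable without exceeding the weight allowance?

1×E and 4×Z: weight 40 ≤ 41, strength 1·3 + 4·11 = 47.
4×Z: weight 36 ≤ 41, strength 4·11 = 44.
Best is 47.

47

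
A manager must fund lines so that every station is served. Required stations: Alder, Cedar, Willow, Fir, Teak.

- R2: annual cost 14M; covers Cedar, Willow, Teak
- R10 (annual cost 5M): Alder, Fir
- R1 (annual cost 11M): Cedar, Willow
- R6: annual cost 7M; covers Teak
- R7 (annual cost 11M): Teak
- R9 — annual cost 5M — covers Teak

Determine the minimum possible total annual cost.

Choose R2 and R10: together they cover Alder, Cedar, Willow, Fir, Teak — every station.
Total annual cost: 14 + 5 = 19.

19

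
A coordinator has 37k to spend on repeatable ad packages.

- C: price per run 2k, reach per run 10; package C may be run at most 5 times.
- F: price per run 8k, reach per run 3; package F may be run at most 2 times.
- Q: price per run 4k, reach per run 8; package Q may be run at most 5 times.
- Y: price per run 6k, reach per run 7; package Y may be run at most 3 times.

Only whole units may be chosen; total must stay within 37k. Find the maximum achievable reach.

97

C has the best ratio (10/2); taking only C gives at most 5×10 = 50 (stopped by the supply cap of 5).
Mixing does better — 5×C, 5×Q, and 1×Y: price 36 ≤ 37, reach 5·10 + 5·8 + 1·7 = 97.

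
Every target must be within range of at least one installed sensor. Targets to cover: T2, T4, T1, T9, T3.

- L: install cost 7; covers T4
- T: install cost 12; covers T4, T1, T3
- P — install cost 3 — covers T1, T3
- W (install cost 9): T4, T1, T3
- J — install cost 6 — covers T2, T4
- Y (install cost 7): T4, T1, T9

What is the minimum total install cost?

This is a weighted set-cover instance.
Choose P, J, and Y: together they cover T2, T4, T1, T9, T3 — every target.
Total install cost: 3 + 6 + 7 = 16.
No cover costs less than 16.

16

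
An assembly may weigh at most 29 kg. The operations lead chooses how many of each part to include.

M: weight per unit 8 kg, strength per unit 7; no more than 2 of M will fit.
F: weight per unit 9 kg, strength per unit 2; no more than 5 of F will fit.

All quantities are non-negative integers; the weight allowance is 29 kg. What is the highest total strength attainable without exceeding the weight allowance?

M has the best ratio (7/8); taking only M gives at most 2×7 = 14 (stopped by the supply cap of 2).
Mixing does better — 2×M and 1×F: weight 25 ≤ 29, strength 2·7 + 1·2 = 16.

16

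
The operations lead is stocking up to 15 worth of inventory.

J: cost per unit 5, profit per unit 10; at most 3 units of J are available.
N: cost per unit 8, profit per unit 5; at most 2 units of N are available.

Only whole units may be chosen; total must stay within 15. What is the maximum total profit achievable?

Take 3×J: cost 15 ≤ 15, profit 3·10 = 30.
J has the best ratio (10/5) and is taken to its limit of 3; remaining capacity is filled optimally with the others.

30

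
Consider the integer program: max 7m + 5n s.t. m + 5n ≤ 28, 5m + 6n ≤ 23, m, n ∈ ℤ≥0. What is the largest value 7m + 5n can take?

28

The continuous relaxation peaks at (4.6, 0) with value 32.20; rounding to a feasible lattice point costs some objective.
(m,n)=(4,0): 1·4+5·0=4≤28, 5·4+6·0=20≤23, objective 28.
(m,n)=(3,1): 1·3+5·1=8≤28, 5·3+6·1=21≤23, objective 26.
(m,n)=(3,0): 1·3+5·0=3≤28, 5·3+6·0=15≤23, objective 21.
Maximum is 28 at (m,n)=(4,0).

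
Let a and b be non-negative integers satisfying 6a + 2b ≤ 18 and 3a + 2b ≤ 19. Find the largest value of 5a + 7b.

63

(a,b)=(0,9): 6·0+2·9=18≤18, 3·0+2·9=18≤19, objective 63.
(a,b)=(0,8): 6·0+2·8=16≤18, 3·0+2·8=16≤19, objective 56.
No feasible integer point exceeds 63.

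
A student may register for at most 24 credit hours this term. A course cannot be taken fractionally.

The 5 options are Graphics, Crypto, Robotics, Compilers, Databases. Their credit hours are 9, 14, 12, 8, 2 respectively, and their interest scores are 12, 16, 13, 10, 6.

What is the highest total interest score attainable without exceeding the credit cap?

Allowing fractional choices, the relaxed optimum would be about 33.7, but courses are indivisible.
Graphics + Robotics + Databases: credit hours 9 + 12 + 2 = 23 ≤ 24, interest score 12 + 13 + 6 = 31.
Robotics + Compilers + Databases: credit hours 12 + 8 + 2 = 22 ≤ 24, interest score 13 + 10 + 6 = 29.
Crypto + Compilers + Databases: credit hours 14 + 8 + 2 = 24 ≤ 24, interest score 16 + 10 + 6 = 32.
Best is Crypto, Compilers, and Databases with total interest score 32.

32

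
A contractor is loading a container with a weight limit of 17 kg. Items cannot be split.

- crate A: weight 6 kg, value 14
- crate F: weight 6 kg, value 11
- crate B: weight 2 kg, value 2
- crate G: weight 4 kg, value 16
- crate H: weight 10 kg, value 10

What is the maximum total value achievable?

41

Take crate A, crate F, and crate G: weight 6 + 6 + 4 = 16 ≤ 17, value 14 + 11 + 16 = 41.
No other feasible combination does better.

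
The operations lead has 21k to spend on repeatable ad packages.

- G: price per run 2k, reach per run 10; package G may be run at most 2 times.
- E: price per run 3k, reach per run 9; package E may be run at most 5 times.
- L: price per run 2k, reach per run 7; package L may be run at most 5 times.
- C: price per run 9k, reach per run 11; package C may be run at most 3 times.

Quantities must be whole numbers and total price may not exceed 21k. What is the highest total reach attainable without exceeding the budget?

75

G has the best ratio (10/2); taking only G gives at most 2×10 = 20 (stopped by the supply cap of 2).
Mixing does better — 2×G, 3×E, and 4×L: price 21 ≤ 21, reach 2·10 + 3·9 + 4·7 = 75.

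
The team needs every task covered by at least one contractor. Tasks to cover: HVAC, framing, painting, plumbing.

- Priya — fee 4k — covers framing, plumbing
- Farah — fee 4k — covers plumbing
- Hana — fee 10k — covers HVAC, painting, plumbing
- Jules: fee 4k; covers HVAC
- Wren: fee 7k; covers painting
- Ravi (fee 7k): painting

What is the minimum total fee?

Choose Priya and Hana: together they cover HVAC, framing, painting, plumbing — every task.
Total fee: 4 + 10 = 14.

14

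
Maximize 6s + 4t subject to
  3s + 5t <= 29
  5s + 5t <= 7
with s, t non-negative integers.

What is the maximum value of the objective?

(s,t)=(1,0) is feasible, giving 6.
(s,t)=(0,1) is feasible, giving 4.
(s,t)=(0,0) is feasible, giving 0.
Maximum is 6 at (s,t)=(1,0).

6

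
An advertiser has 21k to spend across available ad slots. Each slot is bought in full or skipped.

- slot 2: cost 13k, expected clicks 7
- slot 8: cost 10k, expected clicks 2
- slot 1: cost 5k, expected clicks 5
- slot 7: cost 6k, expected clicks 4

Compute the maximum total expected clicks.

12

This is a 0-1 knapsack instance.
Take slot 2 and slot 1: cost 13 + 5 = 18 ≤ 21, expected clicks 7 + 5 = 12.
No other feasible combination does better.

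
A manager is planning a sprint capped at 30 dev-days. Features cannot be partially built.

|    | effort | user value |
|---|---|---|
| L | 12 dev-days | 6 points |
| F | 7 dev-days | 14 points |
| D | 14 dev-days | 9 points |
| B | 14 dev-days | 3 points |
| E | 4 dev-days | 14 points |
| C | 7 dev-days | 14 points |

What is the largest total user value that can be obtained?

48

Take L, F, E, and C: effort 12 + 7 + 4 + 7 = 30 ≤ 30, user value 6 + 14 + 14 + 14 = 48.
No other feasible combination does better.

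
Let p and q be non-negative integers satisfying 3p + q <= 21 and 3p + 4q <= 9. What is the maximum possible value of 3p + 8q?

(p,q)=(0,2) is feasible, giving 16.
(p,q)=(1,1) is feasible, giving 11.
(p,q)=(0,1) is feasible, giving 8.
Maximum is 16 at (p,q)=(0,2).

16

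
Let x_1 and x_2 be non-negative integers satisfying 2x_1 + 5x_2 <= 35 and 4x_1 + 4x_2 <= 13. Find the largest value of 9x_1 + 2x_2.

Relaxing integrality, the LP optimum is 29.25 at (x_1,x_2) = (3.25, 0), which is not an integer point.
(x_1,x_2)=(3,0): 2·3+5·0=6≤35, 4·3+4·0=12≤13, objective 27.
(x_1,x_2)=(2,1): 2·2+5·1=9≤35, 4·2+4·1=12≤13, objective 20.
(x_1,x_2)=(2,0): 2·2+5·0=4≤35, 4·2+4·0=8≤13, objective 18.
No feasible integer point exceeds 27.

27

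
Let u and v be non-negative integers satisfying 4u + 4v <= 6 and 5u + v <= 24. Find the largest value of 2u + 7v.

Relaxing integrality, the LP optimum is 10.50 at (u,v) = (0, 1.5), which is not an integer point.
(u,v)=(0,1): 4·0+4·1=4≤6, 5·0+1·1=1≤24, objective 7.
(u,v)=(1,0): 4·1+4·0=4≤6, 5·1+1·0=5≤24, objective 2.
(u,v)=(0,0): 4·0+4·0=0≤6, 5·0+1·0=0≤24, objective 0.
Maximum is 7 at (u,v)=(0,1).

7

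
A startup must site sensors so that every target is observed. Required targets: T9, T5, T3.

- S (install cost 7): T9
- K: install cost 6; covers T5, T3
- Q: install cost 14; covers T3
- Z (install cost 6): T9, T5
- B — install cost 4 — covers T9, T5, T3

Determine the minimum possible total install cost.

B alone covers T9, T5, T3 — every target.
Total install cost: 4.

4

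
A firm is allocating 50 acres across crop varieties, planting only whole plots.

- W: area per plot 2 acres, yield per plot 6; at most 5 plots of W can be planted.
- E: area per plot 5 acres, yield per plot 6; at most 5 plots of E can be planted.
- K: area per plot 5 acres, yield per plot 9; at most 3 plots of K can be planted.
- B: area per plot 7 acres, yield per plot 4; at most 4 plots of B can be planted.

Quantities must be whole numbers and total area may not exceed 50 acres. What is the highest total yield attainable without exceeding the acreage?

87

4×W, 5×E, and 3×K: area 48 ≤ 50, yield 4·6 + 5·6 + 3·9 = 81.
5×W, 5×E, and 3×K: area 50 ≤ 50, yield 5·6 + 5·6 + 3·9 = 87.
Best is 87.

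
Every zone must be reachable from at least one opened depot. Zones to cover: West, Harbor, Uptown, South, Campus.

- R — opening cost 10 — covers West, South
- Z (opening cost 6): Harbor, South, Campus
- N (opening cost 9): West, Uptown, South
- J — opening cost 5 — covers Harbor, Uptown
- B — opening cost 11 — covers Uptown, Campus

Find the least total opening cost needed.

Choose Z and N: together they cover West, Harbor, Uptown, South, Campus — every zone.
Total opening cost: 6 + 9 = 15.
No cover costs less than 15.

15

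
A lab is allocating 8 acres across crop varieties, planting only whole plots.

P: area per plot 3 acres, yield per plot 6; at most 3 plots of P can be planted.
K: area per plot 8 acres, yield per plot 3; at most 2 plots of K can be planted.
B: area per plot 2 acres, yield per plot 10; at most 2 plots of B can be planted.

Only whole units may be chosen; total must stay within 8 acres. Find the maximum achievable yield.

1×P and 2×B: area 7 ≤ 8, yield 1·6 + 2·10 = 26.
2×P and 1×B: area 8 ≤ 8, yield 2·6 + 1·10 = 22.
Best is 26.

26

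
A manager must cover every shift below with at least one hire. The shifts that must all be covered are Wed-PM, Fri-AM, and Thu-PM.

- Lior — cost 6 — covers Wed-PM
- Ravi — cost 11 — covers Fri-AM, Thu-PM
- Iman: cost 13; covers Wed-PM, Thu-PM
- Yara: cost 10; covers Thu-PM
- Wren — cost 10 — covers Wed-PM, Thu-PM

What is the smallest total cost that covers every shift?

The greedy cost-per-new-shift heuristic would pick Wren and Ravi for 21, but a cheaper cover exists.
Choose Lior and Ravi: together they cover Wed-PM, Fri-AM, Thu-PM — every shift.
Total cost: 6 + 11 = 17.
No cover costs less than 17.

17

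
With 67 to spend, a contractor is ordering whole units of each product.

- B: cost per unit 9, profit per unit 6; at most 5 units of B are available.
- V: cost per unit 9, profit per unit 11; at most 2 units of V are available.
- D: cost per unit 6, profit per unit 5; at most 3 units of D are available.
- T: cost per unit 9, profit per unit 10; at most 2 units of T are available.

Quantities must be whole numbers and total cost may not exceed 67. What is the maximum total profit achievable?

2×B, 2×V, 2×D, and 2×T: cost 66 ≤ 67, profit 2·6 + 2·11 + 2·5 + 2·10 = 64.
1×B, 2×V, 3×D, and 2×T: cost 63 ≤ 67, profit 1·6 + 2·11 + 3·5 + 2·10 = 63.
Best is 64.

64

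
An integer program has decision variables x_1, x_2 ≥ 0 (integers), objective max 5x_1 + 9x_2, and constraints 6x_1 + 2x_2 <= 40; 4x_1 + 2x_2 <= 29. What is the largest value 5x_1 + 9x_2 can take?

The continuous relaxation peaks at (0, 14.5) with value 130.50; rounding to a feasible lattice point costs some objective.
(x_1,x_2)=(0,14): 6·0+2·14=28≤40, 4·0+2·14=28≤29, objective 126.
(x_1,x_2)=(0,13): 6·0+2·13=26≤40, 4·0+2·13=26≤29, objective 117.
Maximum is 126 at (x_1,x_2)=(0,14).

126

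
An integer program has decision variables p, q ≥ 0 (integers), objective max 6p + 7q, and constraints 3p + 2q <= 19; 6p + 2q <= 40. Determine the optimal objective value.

63

Relaxing integrality, the LP optimum is 66.50 at (p,q) = (0, 9.5), which is not an integer point.
(p,q)=(0,9): 3·0+2·9=18≤19, 6·0+2·9=18≤40, objective 63.
(p,q)=(1,8): 3·1+2·8=19≤19, 6·1+2·8=22≤40, objective 62.
(p,q)=(0,8): 3·0+2·8=16≤19, 6·0+2·8=16≤40, objective 56.
Maximum is 63 at (p,q)=(0,9).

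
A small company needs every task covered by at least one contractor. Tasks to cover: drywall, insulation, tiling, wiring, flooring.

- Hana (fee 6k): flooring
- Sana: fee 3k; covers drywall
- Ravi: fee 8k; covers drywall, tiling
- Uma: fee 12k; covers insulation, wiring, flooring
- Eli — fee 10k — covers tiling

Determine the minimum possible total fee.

The greedy cost-per-new-task heuristic would pick Sana, Uma, and Ravi for 23, but a cheaper cover exists.
Choose Ravi and Uma: together they cover drywall, insulation, tiling, wiring, flooring — every task.
Total fee: 8 + 12 = 20.
No cover costs less than 20.

20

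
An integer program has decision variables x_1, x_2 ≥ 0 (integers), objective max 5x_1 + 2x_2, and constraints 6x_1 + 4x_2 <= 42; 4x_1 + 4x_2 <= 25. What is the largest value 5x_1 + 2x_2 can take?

(x_1,x_2)=(6,0): 6·6+4·0=36≤42, 4·6+4·0=24≤25, objective 30.
(x_1,x_2)=(5,1): 6·5+4·1=34≤42, 4·5+4·1=24≤25, objective 27.
(x_1,x_2)=(5,0): 6·5+4·0=30≤42, 4·5+4·0=20≤25, objective 25.
The best lattice point is (6,0), giving 30.

30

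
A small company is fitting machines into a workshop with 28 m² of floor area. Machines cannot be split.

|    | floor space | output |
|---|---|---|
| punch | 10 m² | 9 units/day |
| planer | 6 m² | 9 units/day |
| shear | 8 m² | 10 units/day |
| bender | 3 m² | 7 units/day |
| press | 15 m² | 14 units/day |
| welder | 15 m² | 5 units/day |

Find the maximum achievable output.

Take punch, planer, shear, and bender: floor space 10 + 6 + 8 + 3 = 27 ≤ 28, output 9 + 9 + 10 + 7 = 35.
No other feasible combination does better.

35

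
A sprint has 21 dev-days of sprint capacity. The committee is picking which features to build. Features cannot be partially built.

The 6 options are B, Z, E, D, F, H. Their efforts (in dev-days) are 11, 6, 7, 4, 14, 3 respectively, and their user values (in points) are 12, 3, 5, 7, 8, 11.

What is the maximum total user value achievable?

30

Allowing fractional choices, the relaxed optimum would be about 32.1, but features are indivisible.
B + Z + H: effort 11 + 6 + 3 = 20 ≤ 21, user value 12 + 3 + 11 = 26.
B + E + H: effort 11 + 7 + 3 = 21 ≤ 21, user value 12 + 5 + 11 = 28.
B + D + H: effort 11 + 4 + 3 = 18 ≤ 21, user value 12 + 7 + 11 = 30.
Best is B, D, and H with total user value 30.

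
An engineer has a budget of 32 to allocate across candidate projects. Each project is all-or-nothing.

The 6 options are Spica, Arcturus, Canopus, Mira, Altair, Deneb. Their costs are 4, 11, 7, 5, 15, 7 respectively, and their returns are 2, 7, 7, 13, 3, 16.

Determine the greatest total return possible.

43

Allowing fractional choices, the relaxed optimum would be about 44.0, but projects are indivisible.
Spica + Canopus + Mira + Deneb: cost 4 + 7 + 5 + 7 = 23 ≤ 32, return 2 + 7 + 13 + 16 = 38.
Arcturus + Canopus + Mira + Deneb: cost 11 + 7 + 5 + 7 = 30 ≤ 32, return 7 + 7 + 13 + 16 = 43.
Spica + Arcturus + Mira + Deneb: cost 4 + 11 + 5 + 7 = 27 ≤ 32, return 2 + 7 + 13 + 16 = 38.
Best is Arcturus, Canopus, Mira, and Deneb with total return 43.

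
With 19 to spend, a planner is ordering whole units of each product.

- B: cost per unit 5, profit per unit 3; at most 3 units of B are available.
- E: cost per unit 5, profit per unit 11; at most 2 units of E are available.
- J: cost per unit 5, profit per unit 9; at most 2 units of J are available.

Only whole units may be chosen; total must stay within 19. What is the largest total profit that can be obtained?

31

This is a bounded integer knapsack.
2×E and 1×J: cost 15 ≤ 19, profit 2·11 + 1·9 = 31.
1×E and 2×J: cost 15 ≤ 19, profit 1·11 + 2·9 = 29.
Best is 31.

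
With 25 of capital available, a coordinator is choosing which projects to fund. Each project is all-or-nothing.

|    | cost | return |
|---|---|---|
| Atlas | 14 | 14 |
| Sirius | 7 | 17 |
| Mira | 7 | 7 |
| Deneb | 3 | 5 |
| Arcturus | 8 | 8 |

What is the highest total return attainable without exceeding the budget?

Take Sirius, Mira, Deneb, and Arcturus: cost 7 + 7 + 3 + 8 = 25 ≤ 25, return 17 + 7 + 5 + 8 = 37.
No other feasible combination does better.

37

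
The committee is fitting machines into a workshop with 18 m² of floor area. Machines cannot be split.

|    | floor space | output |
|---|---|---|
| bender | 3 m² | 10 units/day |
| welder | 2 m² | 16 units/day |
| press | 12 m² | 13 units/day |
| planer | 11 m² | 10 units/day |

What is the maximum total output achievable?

39

Take bender, welder, and press: floor space 3 + 2 + 12 = 17 ≤ 18, output 10 + 16 + 13 = 39.
No other feasible combination does better.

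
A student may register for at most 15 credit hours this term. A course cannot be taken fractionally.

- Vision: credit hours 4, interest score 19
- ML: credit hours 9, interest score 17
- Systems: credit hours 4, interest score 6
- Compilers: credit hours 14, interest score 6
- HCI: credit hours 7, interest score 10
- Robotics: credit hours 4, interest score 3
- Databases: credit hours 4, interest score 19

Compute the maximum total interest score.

48

This is an integer program with binary decision variables.
Take Vision, HCI, and Databases: credit hours 4 + 7 + 4 = 15 ≤ 15, interest score 19 + 10 + 19 = 48.
No other feasible combination does better.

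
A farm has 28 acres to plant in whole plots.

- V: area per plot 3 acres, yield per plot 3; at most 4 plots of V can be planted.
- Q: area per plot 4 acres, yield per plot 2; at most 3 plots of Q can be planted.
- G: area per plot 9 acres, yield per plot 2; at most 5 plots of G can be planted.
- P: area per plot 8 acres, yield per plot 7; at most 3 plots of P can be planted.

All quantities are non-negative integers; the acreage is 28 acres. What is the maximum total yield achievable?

26

4×V and 2×P: area 28 ≤ 28, yield 4·3 + 2·7 = 26.
1×V and 3×P: area 27 ≤ 28, yield 1·3 + 3·7 = 24.
Best is 26.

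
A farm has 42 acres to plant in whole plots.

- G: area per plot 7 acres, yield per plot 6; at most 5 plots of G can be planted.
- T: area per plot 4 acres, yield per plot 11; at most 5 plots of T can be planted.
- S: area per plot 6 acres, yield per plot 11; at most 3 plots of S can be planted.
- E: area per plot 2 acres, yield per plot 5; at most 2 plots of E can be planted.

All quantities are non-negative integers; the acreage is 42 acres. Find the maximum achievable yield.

98

5×T, 3×S, and 2×E: area 42 ≤ 42, yield 5·11 + 3·11 + 2·5 = 98.
5×T, 3×S, and 1×E: area 40 ≤ 42, yield 5·11 + 3·11 + 1·5 = 93.
Best is 98.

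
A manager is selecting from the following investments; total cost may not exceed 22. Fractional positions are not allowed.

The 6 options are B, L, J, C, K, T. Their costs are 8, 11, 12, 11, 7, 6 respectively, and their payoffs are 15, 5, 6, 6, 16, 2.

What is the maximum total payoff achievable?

C + K: cost 11 + 7 = 18 ≤ 22, payoff 6 + 16 = 22.
B + K: cost 8 + 7 = 15 ≤ 22, payoff 15 + 16 = 31.
B + K + T: cost 8 + 7 + 6 = 21 ≤ 22, payoff 15 + 16 + 2 = 33.
Best is B, K, and T with total payoff 33.

33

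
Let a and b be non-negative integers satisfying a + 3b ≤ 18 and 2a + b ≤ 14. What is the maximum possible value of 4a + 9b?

57

(a,b)=(3,5) is feasible, giving 57.
(a,b)=(5,4) is feasible, giving 56.
(a,b)=(2,5) is feasible, giving 53.
Maximum is 57 at (a,b)=(3,5).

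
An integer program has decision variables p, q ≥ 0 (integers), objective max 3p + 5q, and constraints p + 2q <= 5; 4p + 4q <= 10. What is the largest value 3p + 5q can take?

(p,q)=(0,2): 1·0+2·2=4≤5, 4·0+4·2=8≤10, objective 10.
(p,q)=(1,1): 1·1+2·1=3≤5, 4·1+4·1=8≤10, objective 8.
(p,q)=(0,1): 1·0+2·1=2≤5, 4·0+4·1=4≤10, objective 5.
The best lattice point is (0,2), giving 10.

10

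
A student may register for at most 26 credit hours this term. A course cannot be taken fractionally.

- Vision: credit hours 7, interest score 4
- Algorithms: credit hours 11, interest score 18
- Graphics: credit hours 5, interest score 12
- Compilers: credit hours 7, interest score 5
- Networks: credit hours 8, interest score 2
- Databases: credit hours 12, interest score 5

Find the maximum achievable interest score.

Treat it as a binary knapsack problem.
Vision + Algorithms + Graphics: credit hours 7 + 11 + 5 = 23 ≤ 26, interest score 4 + 18 + 12 = 34.
Algorithms + Graphics + Networks: credit hours 11 + 5 + 8 = 24 ≤ 26, interest score 18 + 12 + 2 = 32.
Algorithms + Graphics + Compilers: credit hours 11 + 5 + 7 = 23 ≤ 26, interest score 18 + 12 + 5 = 35.
Best is Algorithms, Graphics, and Compilers with total interest score 35.

35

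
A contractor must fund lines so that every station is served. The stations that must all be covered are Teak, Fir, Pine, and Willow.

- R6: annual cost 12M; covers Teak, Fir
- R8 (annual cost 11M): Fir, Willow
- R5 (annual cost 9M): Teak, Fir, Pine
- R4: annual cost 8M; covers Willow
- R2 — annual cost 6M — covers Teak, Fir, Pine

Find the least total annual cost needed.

Choose R4 and R2: together they cover Teak, Fir, Pine, Willow — every station.
Total annual cost: 8 + 6 = 14.
No cover costs less than 14.

14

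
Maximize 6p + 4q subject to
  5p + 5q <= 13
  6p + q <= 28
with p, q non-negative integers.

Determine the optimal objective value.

The continuous relaxation peaks at (2.6, 0) with value 15.60; rounding to a feasible lattice point costs some objective.
(p,q)=(2,0): 5·2+5·0=10≤13, 6·2+1·0=12≤28, objective 12.
(p,q)=(1,1): 5·1+5·1=10≤13, 6·1+1·1=7≤28, objective 10.
(p,q)=(1,0): 5·1+5·0=5≤13, 6·1+1·0=6≤28, objective 6.
Maximum is 12 at (p,q)=(2,0).

12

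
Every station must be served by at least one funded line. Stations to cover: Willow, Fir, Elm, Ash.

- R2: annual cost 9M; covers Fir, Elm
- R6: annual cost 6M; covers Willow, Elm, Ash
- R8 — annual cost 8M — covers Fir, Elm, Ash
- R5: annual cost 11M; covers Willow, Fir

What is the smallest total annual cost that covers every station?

14

This is a weighted set-cover instance.
Choose R6 and R8: together they cover Willow, Fir, Elm, Ash — every station.
Total annual cost: 6 + 8 = 14.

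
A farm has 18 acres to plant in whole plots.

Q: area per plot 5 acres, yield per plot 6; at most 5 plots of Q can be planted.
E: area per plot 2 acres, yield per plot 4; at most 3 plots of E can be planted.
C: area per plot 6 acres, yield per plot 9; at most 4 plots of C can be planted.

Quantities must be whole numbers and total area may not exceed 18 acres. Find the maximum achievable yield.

3×C: area 18 ≤ 18, yield 3·9 = 27.
3×E and 2×C: area 18 ≤ 18, yield 3·4 + 2·9 = 30.
Best is 30.

30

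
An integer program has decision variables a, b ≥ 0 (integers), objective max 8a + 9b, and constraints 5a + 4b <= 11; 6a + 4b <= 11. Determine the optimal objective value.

(a,b)=(0,2): 5·0+4·2=8≤11, 6·0+4·2=8≤11, objective 18.
(a,b)=(1,1): 5·1+4·1=9≤11, 6·1+4·1=10≤11, objective 17.
(a,b)=(0,1): 5·0+4·1=4≤11, 6·0+4·1=4≤11, objective 9.
The best lattice point is (0,2), giving 18.

18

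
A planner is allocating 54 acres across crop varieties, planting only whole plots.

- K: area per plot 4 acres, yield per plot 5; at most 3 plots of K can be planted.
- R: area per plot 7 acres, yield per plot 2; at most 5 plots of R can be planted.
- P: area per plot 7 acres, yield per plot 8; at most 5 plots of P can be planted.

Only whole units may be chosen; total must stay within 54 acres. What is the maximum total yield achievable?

K has the best ratio (5/4); taking only K gives at most 3×5 = 15 (stopped by the supply cap of 3).
Mixing does better — 3×K, 1×R, and 5×P: area 54 ≤ 54, yield 3·5 + 1·2 + 5·8 = 57.

57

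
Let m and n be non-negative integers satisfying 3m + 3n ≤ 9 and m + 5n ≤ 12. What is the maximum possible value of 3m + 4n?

The continuous relaxation peaks at (0.75, 2.25) with value 11.25; rounding to a feasible lattice point costs some objective.
(m,n)=(1,2): 3·1+3·2=9≤9, 1·1+5·2=11≤12, objective 11.
(m,n)=(2,1): 3·2+3·1=9≤9, 1·2+5·1=7≤12, objective 10.
(m,n)=(0,2): 3·0+3·2=6≤9, 1·0+5·2=10≤12, objective 8.
The best lattice point is (1,2), giving 11.

11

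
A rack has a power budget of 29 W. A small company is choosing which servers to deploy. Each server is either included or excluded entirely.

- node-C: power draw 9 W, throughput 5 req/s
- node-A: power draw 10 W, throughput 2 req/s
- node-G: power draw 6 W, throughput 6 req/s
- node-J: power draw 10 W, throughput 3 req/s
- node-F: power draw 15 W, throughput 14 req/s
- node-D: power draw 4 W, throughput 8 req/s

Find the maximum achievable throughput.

Allowing fractional choices, the relaxed optimum would be about 30.2, but servers are indivisible.
node-C + node-F + node-D: power draw 9 + 15 + 4 = 28 ≤ 29, throughput 5 + 14 + 8 = 27.
node-J + node-F + node-D: power draw 10 + 15 + 4 = 29 ≤ 29, throughput 3 + 14 + 8 = 25.
node-G + node-F + node-D: power draw 6 + 15 + 4 = 25 ≤ 29, throughput 6 + 14 + 8 = 28.
Best is node-G, node-F, and node-D with total throughput 28.

28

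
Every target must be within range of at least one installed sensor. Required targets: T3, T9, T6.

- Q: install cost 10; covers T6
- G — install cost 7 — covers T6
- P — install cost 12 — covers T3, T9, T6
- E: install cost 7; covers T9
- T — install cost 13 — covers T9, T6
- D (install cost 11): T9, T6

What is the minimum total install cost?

P alone covers T3, T9, T6 — every target.
Total install cost: 12.
No cover costs less than 12.

12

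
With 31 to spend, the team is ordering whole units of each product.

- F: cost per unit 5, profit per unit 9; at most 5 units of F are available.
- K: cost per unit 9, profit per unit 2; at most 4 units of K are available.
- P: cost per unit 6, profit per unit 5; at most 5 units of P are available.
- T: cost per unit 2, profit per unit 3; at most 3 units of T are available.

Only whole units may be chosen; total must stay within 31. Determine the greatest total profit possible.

54

F has the best ratio (9/5); taking only F gives at most 5×9 = 45 (stopped by the supply cap of 5).
Mixing does better — 5×F and 3×T: cost 31 ≤ 31, profit 5·9 + 3·3 = 54.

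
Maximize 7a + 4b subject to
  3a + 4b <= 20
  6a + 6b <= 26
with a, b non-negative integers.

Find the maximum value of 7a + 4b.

The continuous relaxation peaks at (4.33, 0) with value 30.33; rounding to a feasible lattice point costs some objective.
(a,b)=(4,0): 3·4+4·0=12≤20, 6·4+6·0=24≤26, objective 28.
(a,b)=(3,1): 3·3+4·1=13≤20, 6·3+6·1=24≤26, objective 25.
(a,b)=(3,0): 3·3+4·0=9≤20, 6·3+6·0=18≤26, objective 21.
The best lattice point is (4,0), giving 28.

28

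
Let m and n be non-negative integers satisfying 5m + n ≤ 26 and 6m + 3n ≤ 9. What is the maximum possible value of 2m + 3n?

9

(m,n)=(0,3): 5·0+1·3=3≤26, 6·0+3·3=9≤9, objective 9.
(m,n)=(0,2): 5·0+1·2=2≤26, 6·0+3·2=6≤9, objective 6.
Maximum is 9 at (m,n)=(0,3).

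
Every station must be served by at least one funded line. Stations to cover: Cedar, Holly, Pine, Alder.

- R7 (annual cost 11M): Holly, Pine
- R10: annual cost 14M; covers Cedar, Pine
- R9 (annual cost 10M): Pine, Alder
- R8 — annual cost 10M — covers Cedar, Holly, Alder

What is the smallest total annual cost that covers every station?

20

Choose R9 and R8: together they cover Cedar, Holly, Pine, Alder — every station.
Total annual cost: 10 + 10 = 20.
No cover costs less than 20.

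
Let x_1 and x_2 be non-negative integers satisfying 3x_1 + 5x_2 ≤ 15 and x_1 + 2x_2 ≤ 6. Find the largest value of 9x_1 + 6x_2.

(x_1,x_2)=(5,0): 3·5+5·0=15≤15, 1·5+2·0=5≤6, objective 45.
(x_1,x_2)=(4,0): 3·4+5·0=12≤15, 1·4+2·0=4≤6, objective 36.
Maximum is 45 at (x_1,x_2)=(5,0).

45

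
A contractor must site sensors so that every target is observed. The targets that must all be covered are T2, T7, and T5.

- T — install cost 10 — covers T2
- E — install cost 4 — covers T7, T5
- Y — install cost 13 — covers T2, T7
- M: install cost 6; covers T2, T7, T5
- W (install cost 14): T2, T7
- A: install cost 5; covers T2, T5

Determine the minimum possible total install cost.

6

M alone covers T2, T7, T5 — every target.
Total install cost: 6.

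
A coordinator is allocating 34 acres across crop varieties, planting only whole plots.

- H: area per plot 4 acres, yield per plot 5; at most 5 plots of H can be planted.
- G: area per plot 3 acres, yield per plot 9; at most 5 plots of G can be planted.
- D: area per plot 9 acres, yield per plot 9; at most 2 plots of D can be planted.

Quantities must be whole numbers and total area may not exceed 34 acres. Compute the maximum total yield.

2×H, 5×G, and 1×D: area 32 ≤ 34, yield 2·5 + 5·9 + 1·9 = 64.
4×H and 5×G: area 31 ≤ 34, yield 4·5 + 5·9 = 65.
Best is 65.

65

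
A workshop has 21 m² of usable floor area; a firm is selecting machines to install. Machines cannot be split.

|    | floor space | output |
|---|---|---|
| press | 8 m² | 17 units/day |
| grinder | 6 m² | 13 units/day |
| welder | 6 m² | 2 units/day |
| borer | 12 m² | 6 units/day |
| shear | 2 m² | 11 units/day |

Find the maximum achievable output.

41

press + grinder: floor space 8 + 6 = 14 ≤ 21, output 17 + 13 = 30.
press + grinder + shear: floor space 8 + 6 + 2 = 16 ≤ 21, output 17 + 13 + 11 = 41.
press + grinder + welder: floor space 8 + 6 + 6 = 20 ≤ 21, output 17 + 13 + 2 = 32.
Best is press, grinder, and shear with total output 41.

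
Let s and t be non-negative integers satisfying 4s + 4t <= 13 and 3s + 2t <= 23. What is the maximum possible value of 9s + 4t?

27

Relaxing integrality, the LP optimum is 29.25 at (s,t) = (3.25, 0), which is not an integer point.
(s,t)=(3,0): 4·3+4·0=12≤13, 3·3+2·0=9≤23, objective 27.
(s,t)=(2,1): 4·2+4·1=12≤13, 3·2+2·1=8≤23, objective 22.
The best lattice point is (3,0), giving 27.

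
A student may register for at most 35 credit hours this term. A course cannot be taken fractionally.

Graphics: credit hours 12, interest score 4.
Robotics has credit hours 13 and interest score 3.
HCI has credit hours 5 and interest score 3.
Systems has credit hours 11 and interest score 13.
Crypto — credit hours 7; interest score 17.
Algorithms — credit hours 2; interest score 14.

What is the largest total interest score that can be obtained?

48

Take Graphics, Systems, Crypto, and Algorithms: credit hours 12 + 11 + 7 + 2 = 32 ≤ 35, interest score 4 + 13 + 17 + 14 = 48.
No other feasible combination does better.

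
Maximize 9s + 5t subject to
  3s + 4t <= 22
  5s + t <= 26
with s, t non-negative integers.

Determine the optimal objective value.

The continuous relaxation peaks at (4.82, 1.88) with value 52.82; rounding to a feasible lattice point costs some objective.
(s,t)=(5,1): 3·5+4·1=19≤22, 5·5+1·1=26≤26, objective 50.
(s,t)=(4,2): 3·4+4·2=20≤22, 5·4+1·2=22≤26, objective 46.
(s,t)=(5,0): 3·5+4·0=15≤22, 5·5+1·0=25≤26, objective 45.
No feasible integer point exceeds 50.

50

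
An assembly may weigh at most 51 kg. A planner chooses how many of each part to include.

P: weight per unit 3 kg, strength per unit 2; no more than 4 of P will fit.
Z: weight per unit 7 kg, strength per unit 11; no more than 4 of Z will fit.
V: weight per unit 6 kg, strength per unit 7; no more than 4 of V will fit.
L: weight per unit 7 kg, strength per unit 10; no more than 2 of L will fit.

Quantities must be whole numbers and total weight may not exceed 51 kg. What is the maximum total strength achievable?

Z has the best ratio (11/7); taking only Z gives at most 4×11 = 44 (stopped by the supply cap of 4).
Mixing does better — 1×P, 4×Z, 1×V, and 2×L: weight 51 ≤ 51, strength 1·2 + 4·11 + 1·7 + 2·10 = 73.

73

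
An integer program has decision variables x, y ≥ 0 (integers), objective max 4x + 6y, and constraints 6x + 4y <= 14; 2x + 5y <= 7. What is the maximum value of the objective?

Relaxing integrality, the LP optimum is 11.45 at (x,y) = (1.91, 0.636), which is not an integer point.
(x,y)=(1,1): 6·1+4·1=10≤14, 2·1+5·1=7≤7, objective 10.
(x,y)=(2,0): 6·2+4·0=12≤14, 2·2+5·0=4≤7, objective 8.
(x,y)=(0,1): 6·0+4·1=4≤14, 2·0+5·1=5≤7, objective 6.
Maximum is 10 at (x,y)=(1,1).

10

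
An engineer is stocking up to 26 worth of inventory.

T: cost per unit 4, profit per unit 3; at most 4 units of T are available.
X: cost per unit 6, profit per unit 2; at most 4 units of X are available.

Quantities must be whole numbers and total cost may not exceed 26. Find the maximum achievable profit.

T has the best ratio (3/4); taking only T gives at most 4×3 = 12 (stopped by the supply cap of 4).
Mixing does better — 4×T and 1×X: cost 22 ≤ 26, profit 4·3 + 1·2 = 14.

14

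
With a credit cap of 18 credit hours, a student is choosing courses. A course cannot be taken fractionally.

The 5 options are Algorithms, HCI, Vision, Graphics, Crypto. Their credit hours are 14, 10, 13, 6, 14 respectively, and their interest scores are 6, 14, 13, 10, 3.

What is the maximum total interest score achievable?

This is a 0-1 knapsack instance.
Allowing fractional choices, the relaxed optimum would be about 26.0, but courses are indivisible.
HCI: credit hours 10 ≤ 18, interest score 14.
HCI + Graphics: credit hours 10 + 6 = 16 ≤ 18, interest score 14 + 10 = 24.
Best is HCI and Graphics with total interest score 24.

24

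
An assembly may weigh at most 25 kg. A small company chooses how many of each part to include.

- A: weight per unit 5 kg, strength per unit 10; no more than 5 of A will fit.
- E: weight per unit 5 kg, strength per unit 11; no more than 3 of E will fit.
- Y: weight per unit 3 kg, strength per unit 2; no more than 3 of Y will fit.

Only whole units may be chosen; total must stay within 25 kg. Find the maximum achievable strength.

2×A and 3×E: weight 25 ≤ 25, strength 2·10 + 3·11 = 53.
3×A and 2×E: weight 25 ≤ 25, strength 3·10 + 2·11 = 52.
Best is 53.

53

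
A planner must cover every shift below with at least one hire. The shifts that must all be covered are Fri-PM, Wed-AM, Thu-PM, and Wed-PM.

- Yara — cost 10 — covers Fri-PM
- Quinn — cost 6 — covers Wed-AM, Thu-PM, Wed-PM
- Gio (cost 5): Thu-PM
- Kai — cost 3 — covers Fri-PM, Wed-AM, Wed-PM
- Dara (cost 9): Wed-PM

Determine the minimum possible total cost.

Choose Gio and Kai: together they cover Fri-PM, Wed-AM, Thu-PM, Wed-PM — every shift.
Total cost: 5 + 3 = 8.
No cover costs less than 8.

8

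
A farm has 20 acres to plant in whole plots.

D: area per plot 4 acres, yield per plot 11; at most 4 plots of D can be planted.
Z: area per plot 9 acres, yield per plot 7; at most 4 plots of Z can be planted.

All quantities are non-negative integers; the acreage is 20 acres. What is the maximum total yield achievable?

This is a bounded integer knapsack.
Take 4×D: area 16 ≤ 20, yield 4·11 = 44.
D has the best ratio (11/4) and is taken to its limit of 4; remaining capacity is filled optimally with the others.

44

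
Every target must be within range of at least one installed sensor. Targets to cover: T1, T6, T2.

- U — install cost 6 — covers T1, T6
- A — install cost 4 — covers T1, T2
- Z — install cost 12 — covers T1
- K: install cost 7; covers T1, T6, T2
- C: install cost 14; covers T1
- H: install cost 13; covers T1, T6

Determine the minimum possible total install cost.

7

The greedy cost-per-new-target heuristic would pick A and U for 10, but a cheaper cover exists.
K alone covers T1, T6, T2 — every target.
Total install cost: 7.
No cover costs less than 7.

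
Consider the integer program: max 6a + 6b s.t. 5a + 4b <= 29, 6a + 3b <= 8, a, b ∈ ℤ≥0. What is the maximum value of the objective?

(a,b)=(0,2) is feasible, giving 12.
(a,b)=(0,1) is feasible, giving 6.
The best lattice point is (0,2), giving 12.

12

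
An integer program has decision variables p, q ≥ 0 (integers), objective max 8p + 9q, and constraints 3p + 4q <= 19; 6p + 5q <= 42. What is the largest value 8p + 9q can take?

(p,q)=(5,1): 3·5+4·1=19≤19, 6·5+5·1=35≤42, objective 49.
(p,q)=(6,0): 3·6+4·0=18≤19, 6·6+5·0=36≤42, objective 48.
Maximum is 49 at (p,q)=(5,1).

49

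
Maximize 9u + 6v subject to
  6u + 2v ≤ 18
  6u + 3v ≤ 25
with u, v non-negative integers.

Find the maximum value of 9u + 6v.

Relaxing integrality, the LP optimum is 50.00 at (u,v) = (0, 8.33), which is not an integer point.
(u,v)=(0,8): 6·0+2·8=16≤18, 6·0+3·8=24≤25, objective 48.
(u,v)=(0,7): 6·0+2·7=14≤18, 6·0+3·7=21≤25, objective 42.
No feasible integer point exceeds 48.

48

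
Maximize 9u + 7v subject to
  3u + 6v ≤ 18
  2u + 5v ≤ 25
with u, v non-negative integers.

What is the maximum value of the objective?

54

(u,v)=(6,0): 3·6+6·0=18≤18, 2·6+5·0=12≤25, objective 54.
(u,v)=(5,0): 3·5+6·0=15≤18, 2·5+5·0=10≤25, objective 45.
Maximum is 54 at (u,v)=(6,0).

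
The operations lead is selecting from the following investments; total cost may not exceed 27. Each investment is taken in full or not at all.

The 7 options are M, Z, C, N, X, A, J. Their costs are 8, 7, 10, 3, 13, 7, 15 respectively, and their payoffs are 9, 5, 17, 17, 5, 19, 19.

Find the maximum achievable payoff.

Z + C + N + A: cost 7 + 10 + 3 + 7 = 27 ≤ 27, payoff 5 + 17 + 17 + 19 = 58.
N + A + J: cost 3 + 7 + 15 = 25 ≤ 27, payoff 17 + 19 + 19 = 55.
Best is Z, C, N, and A with total payoff 58.

58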